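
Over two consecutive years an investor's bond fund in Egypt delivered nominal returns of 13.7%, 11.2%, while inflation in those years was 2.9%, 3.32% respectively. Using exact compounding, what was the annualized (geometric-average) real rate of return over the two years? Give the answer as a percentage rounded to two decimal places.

9.05%

Nominal growth factor = 1.1370 × 1.1120 = 1.26434400
Price-level growth factor = 1.0290 × 1.0332 = 1.06316280
Real growth factor = 1.26434400 / 1.06316280 = 1.18922897
Annualized real rate = 1.18922897^(1/2) − 1 = 9.0518% → 9.05%.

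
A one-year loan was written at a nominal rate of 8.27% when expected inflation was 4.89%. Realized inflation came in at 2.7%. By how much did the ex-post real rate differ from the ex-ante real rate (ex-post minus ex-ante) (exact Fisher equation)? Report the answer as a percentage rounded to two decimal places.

2.20%

Ex-ante: (1 + 0.0827)/(1 + 0.0489) − 1 = 3.2224%
Ex-post: (1 + 0.0827)/(1 + 0.0270) − 1 = 5.4236%
Difference (ex-post − ex-ante) = 2.2011% → 2.20%.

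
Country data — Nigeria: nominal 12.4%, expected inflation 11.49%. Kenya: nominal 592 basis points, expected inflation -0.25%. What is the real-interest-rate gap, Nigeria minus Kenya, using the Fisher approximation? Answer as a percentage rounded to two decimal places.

-5.26%

Nigeria: 12.4% − 11.49% = 0.910%
Kenya: 5.92% − (-0.25%) = 6.170%
Differential = -5.260% → -5.26%.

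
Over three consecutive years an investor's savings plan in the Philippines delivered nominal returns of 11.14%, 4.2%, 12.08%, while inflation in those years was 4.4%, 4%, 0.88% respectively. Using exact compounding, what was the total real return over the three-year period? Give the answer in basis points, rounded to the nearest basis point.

Nominal growth factor = 1.1114 × 1.0420 × 1.1208 = 1.297975
Price-level growth factor = 1.0440 × 1.0400 × 1.0088 = 1.095315
Real growth factor = 1.297975 / 1.095315 = 1.185024
Total real return = 1.185024 − 1 → 1850 basis points.

1850 basis points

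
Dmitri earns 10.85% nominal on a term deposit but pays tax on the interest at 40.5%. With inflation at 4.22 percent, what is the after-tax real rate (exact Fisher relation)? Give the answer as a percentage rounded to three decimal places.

After-tax nominal return = 10.85% × (1 − 0.405) = 6.45575%.
1 + r = 1.0645575 / 1.04220 = 1.021452
After-tax real rate = 1.021452 − 1 → 2.145%.

2.145%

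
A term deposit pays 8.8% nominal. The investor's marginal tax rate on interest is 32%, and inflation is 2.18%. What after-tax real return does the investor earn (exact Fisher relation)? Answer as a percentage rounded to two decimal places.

After-tax nominal return = 8.8% × (1 − 0.32) = 5.9840%.
1 + r = 1.05984 / 1.02180 = 1.037228
After-tax real rate = 1.037228 − 1 → 3.72%.

3.72%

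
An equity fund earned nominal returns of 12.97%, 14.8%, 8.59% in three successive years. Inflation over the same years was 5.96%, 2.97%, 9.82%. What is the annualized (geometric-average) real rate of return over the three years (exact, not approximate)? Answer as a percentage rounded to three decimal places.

Compound the nominal returns: 1.1297 × 1.1480 × 1.0859 = 1.40829893.
Compound inflation: 1.0596 × 1.0297 × 1.0982 = 1.19821321.
Deflate: 1.40829893 / 1.19821321 = 1.17533251.
Annualized real rate = 1.17533251^(1/3) − 1 = 5.5327% → 5.533%.

5.533%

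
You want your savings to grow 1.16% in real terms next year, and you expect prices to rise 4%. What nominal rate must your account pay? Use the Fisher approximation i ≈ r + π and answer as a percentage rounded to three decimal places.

5.160%

i ≈ r + π = 1.16% + 4% = 5.160%.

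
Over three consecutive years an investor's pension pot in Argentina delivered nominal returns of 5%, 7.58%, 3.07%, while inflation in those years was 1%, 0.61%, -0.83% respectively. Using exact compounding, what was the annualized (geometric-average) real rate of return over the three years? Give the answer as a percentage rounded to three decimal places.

Compound the nominal returns: 1.0500 × 1.0758 × 1.0307 = 1.16426841.
Compound inflation: 1.0100 × 1.0061 × 0.9917 = 1.00772686.
Deflate: 1.16426841 / 1.00772686 = 1.15534125.
Annualized real rate = 1.15534125^(1/3) − 1 = 4.9309% → 4.931%.

4.931%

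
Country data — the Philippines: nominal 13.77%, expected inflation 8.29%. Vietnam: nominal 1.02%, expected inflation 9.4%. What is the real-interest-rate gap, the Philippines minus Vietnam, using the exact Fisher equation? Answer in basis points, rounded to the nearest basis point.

1272 basis points

The Philippines: (1 + 0.1377)/(1 + 0.0829) − 1 = 5.0605%
Vietnam: (1 + 0.0102)/(1 + 0.0940) − 1 = -7.6600%
Differential = 5.0605% − (-7.6600%) = 12.7204% → 1272 basis points.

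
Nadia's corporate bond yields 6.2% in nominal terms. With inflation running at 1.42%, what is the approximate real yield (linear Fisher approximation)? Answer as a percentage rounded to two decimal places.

4.78%

r ≈ i − π = 6.2% − 1.42% = 4.78%.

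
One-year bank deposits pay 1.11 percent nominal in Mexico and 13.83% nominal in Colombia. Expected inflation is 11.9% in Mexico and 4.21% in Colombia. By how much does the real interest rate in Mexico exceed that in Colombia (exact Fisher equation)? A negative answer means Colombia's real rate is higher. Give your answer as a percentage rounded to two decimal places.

Mexico: (1 + 0.0111)/(1 + 0.1190) − 1 = -9.6425%
Colombia: (1 + 0.1383)/(1 + 0.0421) − 1 = 9.2314%
Differential = -9.6425% − 9.2314% = -18.8739% → -18.87%.

-18.87%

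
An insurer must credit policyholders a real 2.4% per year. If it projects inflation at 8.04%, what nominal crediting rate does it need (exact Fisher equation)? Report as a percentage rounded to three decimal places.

10.633%

(1 + i) = (1 + r)(1 + π) = 1.02400 × 1.08040 = 1.1063296
i = 1.1063296 − 1, so the required nominal rate is 10.633%.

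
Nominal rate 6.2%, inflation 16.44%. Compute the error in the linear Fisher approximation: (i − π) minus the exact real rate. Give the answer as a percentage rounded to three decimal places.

Approximate: r ≈ 6.200% − 16.440% = -10.2400%
Exact: (1 + 0.0620)/(1 + 0.1644) − 1 = -8.7942%
Error = -10.2400% − (-8.7942%) = -1.4458% → -1.446%.

-1.446%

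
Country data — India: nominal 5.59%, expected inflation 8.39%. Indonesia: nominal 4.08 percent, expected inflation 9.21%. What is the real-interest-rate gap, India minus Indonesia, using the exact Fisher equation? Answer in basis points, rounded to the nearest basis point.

India: (1 + 0.0559)/(1 + 0.0839) − 1 = -2.5833%
Indonesia: (1 + 0.0408)/(1 + 0.0921) − 1 = -4.6974%
Differential = -2.5833% − (-4.6974%) = 2.1141% → 211 basis points.

211 basis points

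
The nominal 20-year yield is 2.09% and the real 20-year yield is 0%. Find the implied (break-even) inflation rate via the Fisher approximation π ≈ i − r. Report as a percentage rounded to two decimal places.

π ≈ i − r = 2.09% − 0% → 2.09%.

2.09%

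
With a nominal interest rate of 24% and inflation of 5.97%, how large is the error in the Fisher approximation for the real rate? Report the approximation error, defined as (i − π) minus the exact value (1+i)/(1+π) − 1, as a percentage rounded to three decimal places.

1.016%

Approximate: r ≈ 24.000% − 5.970% = 18.0300%
Exact: (1 + 0.2400)/(1 + 0.0597) − 1 = 17.0142%
Error = 18.0300% − 17.0142% = 1.0158% → 1.016%.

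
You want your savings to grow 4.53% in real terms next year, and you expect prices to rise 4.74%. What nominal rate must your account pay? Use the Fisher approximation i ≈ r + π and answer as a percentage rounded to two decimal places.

i ≈ r + π = 4.53% + 4.74% = 9.27%.

9.27%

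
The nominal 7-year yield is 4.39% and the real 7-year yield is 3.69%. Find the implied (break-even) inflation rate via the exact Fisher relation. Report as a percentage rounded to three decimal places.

0.675%

(1 + π) = (1 + i)/(1 + r) = 1.04390 / 1.03690 = 1.006751
Break-even inflation = 1.006751 − 1 → 0.675%.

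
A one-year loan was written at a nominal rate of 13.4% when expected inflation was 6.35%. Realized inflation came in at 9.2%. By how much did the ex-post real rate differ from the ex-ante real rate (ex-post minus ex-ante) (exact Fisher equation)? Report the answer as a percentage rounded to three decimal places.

-2.783%

Ex-ante: (1 + 0.1340)/(1 + 0.0635) − 1 = 6.6291%
Ex-post: (1 + 0.1340)/(1 + 0.0920) − 1 = 3.8462%
Difference (ex-post − ex-ante) = -2.7829% → -2.783%.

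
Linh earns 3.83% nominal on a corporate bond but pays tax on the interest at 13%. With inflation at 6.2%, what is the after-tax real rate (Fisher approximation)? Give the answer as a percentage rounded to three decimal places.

After-tax nominal return = 3.83% × (1 − 0.13) = 3.3321%.
r ≈ 3.3321% − 6.2% → -2.868%.

-2.868%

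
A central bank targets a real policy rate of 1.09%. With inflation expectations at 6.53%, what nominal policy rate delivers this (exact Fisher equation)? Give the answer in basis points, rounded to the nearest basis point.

769 basis points

(1 + i) = (1 + r)(1 + π) = 1.01090 × 1.06530 = 1.07691177
i = 1.07691177 − 1, so the required nominal rate is 769 basis points.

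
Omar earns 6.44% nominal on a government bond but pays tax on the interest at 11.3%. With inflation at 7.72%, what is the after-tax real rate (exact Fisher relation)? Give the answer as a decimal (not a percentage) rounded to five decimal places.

-0.01864

After-tax nominal return = 6.44% × (1 − 0.113) = 5.71228%.
1 + r = 1.0571228 / 1.07720 = 0.981362
After-tax real rate = 0.981362 − 1 → -0.01864.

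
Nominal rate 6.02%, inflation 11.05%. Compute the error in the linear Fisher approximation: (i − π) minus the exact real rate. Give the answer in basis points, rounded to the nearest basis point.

-50 basis points

Approximate: r ≈ 6.020% − 11.050% = -5.0300%
Exact: (1 + 0.0602)/(1 + 0.1105) − 1 = -4.5295%
Error = -5.0300% − (-4.5295%) = -0.5005% → -50 basis points.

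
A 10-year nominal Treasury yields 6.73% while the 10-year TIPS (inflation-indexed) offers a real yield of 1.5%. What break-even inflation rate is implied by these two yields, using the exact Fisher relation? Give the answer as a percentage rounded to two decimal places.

(1 + π) = (1 + i)/(1 + r) = 1.06730 / 1.01500 = 1.051527
Break-even inflation = 1.051527 − 1 → 5.15%.

5.15%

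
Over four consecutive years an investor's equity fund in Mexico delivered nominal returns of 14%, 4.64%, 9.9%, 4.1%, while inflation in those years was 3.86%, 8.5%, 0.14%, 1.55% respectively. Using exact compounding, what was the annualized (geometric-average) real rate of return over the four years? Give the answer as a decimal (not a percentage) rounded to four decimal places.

0.0447

Compound the nominal returns: 1.1400 × 1.0464 × 1.0990 × 1.0410 = 1.36474340.
Compound inflation: 1.0386 × 1.0850 × 1.0014 × 1.0155 = 1.14594974.
Deflate: 1.36474340 / 1.14594974 = 1.19092780.
Annualized real rate = 1.19092780^(1/4) − 1 = 4.4651% → 0.0447.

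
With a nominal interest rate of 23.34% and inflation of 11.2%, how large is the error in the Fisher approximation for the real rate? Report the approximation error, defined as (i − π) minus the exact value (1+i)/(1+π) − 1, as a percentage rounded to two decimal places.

1.22%

Approximate: r ≈ 23.340% − 11.200% = 12.1400%
Exact: (1 + 0.2334)/(1 + 0.1120) − 1 = 10.9173%
Error = 12.1400% − 10.9173% = 1.2227% → 1.22%.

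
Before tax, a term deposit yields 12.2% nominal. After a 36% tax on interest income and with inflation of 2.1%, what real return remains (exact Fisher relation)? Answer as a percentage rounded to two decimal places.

After-tax nominal return = 12.2% × (1 − 0.36) = 7.8080%.
1 + r = 1.07808 / 1.02100 = 1.055906
After-tax real rate = 1.055906 − 1 → 5.59%.

5.59%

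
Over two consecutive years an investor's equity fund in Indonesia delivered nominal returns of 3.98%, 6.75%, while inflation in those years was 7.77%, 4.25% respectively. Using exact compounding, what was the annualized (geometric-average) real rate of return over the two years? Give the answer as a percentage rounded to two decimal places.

-0.60%

Nominal growth factor = 1.0398 × 1.0675 = 1.10998650
Price-level growth factor = 1.0777 × 1.0425 = 1.12350225
Real growth factor = 1.10998650 / 1.12350225 = 0.98796998
Annualized real rate = 0.98796998^(1/2) − 1 = -0.6033% → -0.60%.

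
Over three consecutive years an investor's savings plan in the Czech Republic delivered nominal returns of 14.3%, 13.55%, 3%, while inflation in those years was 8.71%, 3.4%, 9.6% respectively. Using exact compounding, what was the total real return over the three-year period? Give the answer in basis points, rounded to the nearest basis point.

851 basis points

Nominal growth factor = 1.1430 × 1.1355 × 1.0300 = 1.336813
Price-level growth factor = 1.0871 × 1.0340 × 1.0960 = 1.231971
Real growth factor = 1.336813 / 1.231971 = 1.085101
Total real return = 1.085101 − 1 → 851 basis points.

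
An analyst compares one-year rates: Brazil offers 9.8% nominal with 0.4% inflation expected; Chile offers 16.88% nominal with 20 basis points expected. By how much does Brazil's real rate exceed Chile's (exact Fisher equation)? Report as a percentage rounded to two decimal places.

Brazil: (1 + 0.0980)/(1 + 0.0040) − 1 = 9.3625%
Chile: (1 + 0.1688)/(1 + 0.0020) − 1 = 16.6467%
Differential = 9.3625% − 16.6467% = -7.2842% → -7.28%.

-7.28%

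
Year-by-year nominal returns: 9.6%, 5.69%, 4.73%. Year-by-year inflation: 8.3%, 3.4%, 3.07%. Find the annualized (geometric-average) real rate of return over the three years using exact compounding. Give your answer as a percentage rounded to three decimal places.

Nominal growth factor = 1.0960 × 1.0569 × 1.0473 = 1.21315294
Price-level growth factor = 1.0830 × 1.0340 × 1.0307 = 1.15420054
Real growth factor = 1.21315294 / 1.15420054 = 1.05107640
Annualized real rate = 1.05107640^(1/3) − 1 = 1.6744% → 1.674%.

1.674%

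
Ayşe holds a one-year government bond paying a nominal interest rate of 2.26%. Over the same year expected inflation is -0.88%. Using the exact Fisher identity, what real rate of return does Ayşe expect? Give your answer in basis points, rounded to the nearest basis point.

By the Fisher identity, 1 + r = (1 + i)/(1 + π).
1 + r = 1.02260 / 0.99120 = 1.031679
r = 1.031679 − 1 = 3.1679%, i.e. 317 basis points.

317 basis points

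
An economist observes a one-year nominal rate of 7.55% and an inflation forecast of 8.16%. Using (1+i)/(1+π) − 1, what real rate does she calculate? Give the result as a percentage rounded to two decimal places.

-0.56%

By the Fisher identity, 1 + r = (1 + i)/(1 + π).
1 + r = 1.07550 / 1.08160 = 0.994360
r = 0.994360 − 1 = -0.5640%, i.e. -0.56%.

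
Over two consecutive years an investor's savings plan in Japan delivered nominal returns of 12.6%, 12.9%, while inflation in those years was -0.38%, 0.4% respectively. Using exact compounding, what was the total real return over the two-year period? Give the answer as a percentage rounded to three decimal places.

27.102%

Nominal growth factor = 1.1260 × 1.1290 = 1.271254
Price-level growth factor = 0.9962 × 1.0040 = 1.000185
Real growth factor = 1.271254 / 1.000185 = 1.271019
Total real return = 1.271019 − 1 → 27.102%.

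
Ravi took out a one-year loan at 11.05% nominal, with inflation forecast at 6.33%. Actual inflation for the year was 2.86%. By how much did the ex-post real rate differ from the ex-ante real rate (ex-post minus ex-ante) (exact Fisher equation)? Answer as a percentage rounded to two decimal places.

3.52%

Ex-ante: (1 + 0.1105)/(1 + 0.0633) − 1 = 4.4390%
Ex-post: (1 + 0.1105)/(1 + 0.0286) − 1 = 7.9623%
Difference (ex-post − ex-ante) = 3.5233% → 3.52%.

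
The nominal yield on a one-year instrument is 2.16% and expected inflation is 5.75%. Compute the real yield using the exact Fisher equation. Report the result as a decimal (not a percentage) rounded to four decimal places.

-0.0339

1 + r = 1.02160 / 1.05750 = 0.966052
r = 0.966052 − 1 = -3.3948%, i.e. -0.0339.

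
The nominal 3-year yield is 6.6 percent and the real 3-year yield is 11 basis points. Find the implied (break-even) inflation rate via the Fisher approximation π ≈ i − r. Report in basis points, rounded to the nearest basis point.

π ≈ i − r = 6.6% − 0.11% → 649 basis points.

649 basis points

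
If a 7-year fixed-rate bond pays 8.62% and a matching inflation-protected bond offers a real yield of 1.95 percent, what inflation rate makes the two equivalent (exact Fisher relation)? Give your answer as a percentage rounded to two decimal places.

6.54%

(1 + π) = (1 + i)/(1 + r) = 1.08620 / 1.01950 = 1.065424
Break-even inflation = 1.065424 − 1 → 6.54%.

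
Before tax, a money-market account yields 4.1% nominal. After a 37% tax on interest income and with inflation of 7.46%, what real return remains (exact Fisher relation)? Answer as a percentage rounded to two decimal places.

After-tax nominal return = 4.1% × (1 − 0.37) = 2.5830%.
1 + r = 1.02583 / 1.07460 = 0.954616
After-tax real rate = 0.954616 − 1 → -4.54%.

-4.54%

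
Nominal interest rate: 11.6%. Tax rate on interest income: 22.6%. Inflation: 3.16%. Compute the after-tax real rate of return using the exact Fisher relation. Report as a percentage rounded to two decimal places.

After-tax nominal return = 11.6% × (1 − 0.226) = 8.9784%.
1 + r = 1.089784 / 1.03160 = 1.056402
After-tax real rate = 1.056402 − 1 → 5.64%.

5.64%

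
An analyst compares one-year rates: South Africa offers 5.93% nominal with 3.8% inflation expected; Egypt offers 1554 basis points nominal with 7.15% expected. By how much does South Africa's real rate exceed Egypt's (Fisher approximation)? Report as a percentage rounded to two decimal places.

South Africa: 5.93% − 3.8% = 2.130%
Egypt: 15.54% − 7.15% = 8.390%
Differential = -6.260% → -6.26%.

-6.26%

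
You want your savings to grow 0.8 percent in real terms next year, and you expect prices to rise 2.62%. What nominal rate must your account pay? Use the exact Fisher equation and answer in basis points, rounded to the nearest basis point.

(1 + i) = (1 + r)(1 + π) = 1.00800 × 1.02620 = 1.0344096
i = 1.0344096 − 1, so the required nominal rate is 344 basis points.

344 basis points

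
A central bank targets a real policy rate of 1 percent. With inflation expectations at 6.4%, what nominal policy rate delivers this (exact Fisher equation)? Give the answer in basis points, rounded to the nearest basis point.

746 basis points

(1 + i) = (1 + r)(1 + π) = 1.01000 × 1.06400 = 1.07464
i = 1.07464 − 1, so the required nominal rate is 746 basis points.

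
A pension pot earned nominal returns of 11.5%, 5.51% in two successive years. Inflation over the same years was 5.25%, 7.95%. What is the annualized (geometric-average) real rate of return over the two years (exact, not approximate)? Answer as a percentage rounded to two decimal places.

1.76%

Nominal growth factor = 1.1150 × 1.0551 = 1.17643650
Price-level growth factor = 1.0525 × 1.0795 = 1.13617375
Real growth factor = 1.17643650 / 1.13617375 = 1.03543714
Annualized real rate = 1.03543714^(1/2) − 1 = 1.7564% → 1.76%.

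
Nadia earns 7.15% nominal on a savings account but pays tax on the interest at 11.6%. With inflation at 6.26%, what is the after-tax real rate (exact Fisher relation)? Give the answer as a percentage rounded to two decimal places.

0.06%

After-tax nominal return = 7.15% × (1 − 0.116) = 6.3206%.
1 + r = 1.063206 / 1.06260 = 1.000570
After-tax real rate = 1.000570 − 1 → 0.06%.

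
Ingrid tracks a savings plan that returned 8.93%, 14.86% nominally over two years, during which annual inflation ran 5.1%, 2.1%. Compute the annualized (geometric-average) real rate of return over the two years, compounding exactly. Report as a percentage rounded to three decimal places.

7.980%

Compound the nominal returns: 1.0893 × 1.1486 = 1.25116998.
Compound inflation: 1.0510 × 1.0210 = 1.07307100.
Deflate: 1.25116998 / 1.07307100 = 1.16597129.
Annualized real rate = 1.16597129^(1/2) − 1 = 7.9802% → 7.980%.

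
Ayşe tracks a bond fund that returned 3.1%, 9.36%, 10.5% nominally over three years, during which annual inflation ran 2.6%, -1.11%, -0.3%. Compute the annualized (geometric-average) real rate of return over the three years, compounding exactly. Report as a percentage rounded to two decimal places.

Nominal growth factor = 1.0310 × 1.0936 × 1.1050 = 1.24588927
Price-level growth factor = 1.0260 × 0.9889 × 0.9970 = 1.01156757
Real growth factor = 1.24588927 / 1.01156757 = 1.23164217
Annualized real rate = 1.23164217^(1/3) − 1 = 7.1918% → 7.19%.

7.19%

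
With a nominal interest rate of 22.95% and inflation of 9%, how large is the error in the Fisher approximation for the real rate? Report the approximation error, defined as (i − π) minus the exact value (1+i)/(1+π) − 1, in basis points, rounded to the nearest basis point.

115 basis points

Approximate: r ≈ 22.950% − 9.000% = 13.9500%
Exact: (1 + 0.2295)/(1 + 0.0900) − 1 = 12.7982%
Error = 13.9500% − 12.7982% = 1.1518% → 115 basis points.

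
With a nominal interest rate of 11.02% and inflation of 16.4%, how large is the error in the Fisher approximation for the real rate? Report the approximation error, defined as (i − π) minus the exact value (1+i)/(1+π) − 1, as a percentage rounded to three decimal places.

-0.758%

Approximate: r ≈ 11.020% − 16.400% = -5.3800%
Exact: (1 + 0.1102)/(1 + 0.1640) − 1 = -4.6220%
Error = -5.3800% − (-4.6220%) = -0.7580% → -0.758%.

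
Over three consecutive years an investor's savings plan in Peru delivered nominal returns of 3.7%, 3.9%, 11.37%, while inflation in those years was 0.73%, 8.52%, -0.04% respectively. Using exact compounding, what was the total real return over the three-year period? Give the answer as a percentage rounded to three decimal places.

9.817%

Nominal growth factor = 1.0370 × 1.0390 × 1.1137 = 1.1999483
Price-level growth factor = 1.0073 × 1.0852 × 0.9996 = 1.0926847
Real growth factor = 1.1999483 / 1.0926847 = 1.0981651
Total real return = 1.0981651 − 1 → 9.817%.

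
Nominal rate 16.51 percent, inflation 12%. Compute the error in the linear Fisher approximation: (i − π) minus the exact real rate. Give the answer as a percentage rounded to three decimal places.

Approximate: r ≈ 16.510% − 12.000% = 4.5100%
Exact: (1 + 0.1651)/(1 + 0.1200) − 1 = 4.0268%
Error = 4.5100% − 4.0268% = 0.4832% → 0.483%.

0.483%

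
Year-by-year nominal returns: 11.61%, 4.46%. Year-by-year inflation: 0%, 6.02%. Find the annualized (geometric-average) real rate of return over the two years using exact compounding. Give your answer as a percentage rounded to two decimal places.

Nominal growth factor = 1.1161 × 1.0446 = 1.16587806
Price-level growth factor = 1.0000 × 1.0602 = 1.06020000
Real growth factor = 1.16587806 / 1.06020000 = 1.09967748
Annualized real rate = 1.09967748^(1/2) − 1 = 4.8655% → 4.87%.

4.87%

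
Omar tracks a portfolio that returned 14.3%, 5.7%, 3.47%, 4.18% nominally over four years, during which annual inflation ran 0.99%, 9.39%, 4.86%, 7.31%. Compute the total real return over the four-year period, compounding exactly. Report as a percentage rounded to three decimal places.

4.764%

Compound the nominal returns: 1.1430 × 1.0570 × 1.0347 × 1.0418 = 1.3023269.
Compound inflation: 1.0099 × 1.0939 × 1.0486 × 1.0731 = 1.2430999.
Deflate: 1.3023269 / 1.2430999 = 1.0476446.
Total real return = 1.0476446 − 1 → 4.764%.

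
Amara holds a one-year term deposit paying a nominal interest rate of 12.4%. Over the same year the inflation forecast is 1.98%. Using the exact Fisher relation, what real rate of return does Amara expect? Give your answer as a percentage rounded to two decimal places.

10.22%

1 + r = 1.12400 / 1.01980 = 1.102177
r = 1.102177 − 1 = 10.2177%, i.e. 10.22%.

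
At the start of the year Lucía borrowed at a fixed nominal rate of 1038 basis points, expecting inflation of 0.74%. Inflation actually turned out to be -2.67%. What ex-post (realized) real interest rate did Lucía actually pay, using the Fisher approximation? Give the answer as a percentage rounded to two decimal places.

Ex-post: 10.38% − (-2.67%) = 13.050%
So the realized real rate is 13.05%.

13.05%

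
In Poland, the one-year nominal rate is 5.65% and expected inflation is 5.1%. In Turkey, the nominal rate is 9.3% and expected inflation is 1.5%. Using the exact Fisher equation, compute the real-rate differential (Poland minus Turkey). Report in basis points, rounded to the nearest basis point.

Poland: (1 + 0.0565)/(1 + 0.0510) − 1 = 0.5233%
Turkey: (1 + 0.0930)/(1 + 0.0150) − 1 = 7.6847%
Differential = 0.5233% − 7.6847% = -7.1614% → -716 basis points.

-716 basis points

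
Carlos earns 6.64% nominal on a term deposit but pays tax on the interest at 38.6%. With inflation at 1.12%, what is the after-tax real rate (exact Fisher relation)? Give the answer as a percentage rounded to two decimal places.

After-tax nominal return = 6.64% × (1 − 0.386) = 4.07696%.
1 + r = 1.0407696 / 1.01120 = 1.029242
After-tax real rate = 1.029242 − 1 → 2.92%.

2.92%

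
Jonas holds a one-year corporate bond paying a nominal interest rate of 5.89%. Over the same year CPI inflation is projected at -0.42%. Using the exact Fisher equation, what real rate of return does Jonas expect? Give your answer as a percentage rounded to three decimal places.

6.337%

1 + r = 1.05890 / 0.99580 = 1.063366
r = 1.063366 − 1 = 6.3366%, i.e. 6.337%.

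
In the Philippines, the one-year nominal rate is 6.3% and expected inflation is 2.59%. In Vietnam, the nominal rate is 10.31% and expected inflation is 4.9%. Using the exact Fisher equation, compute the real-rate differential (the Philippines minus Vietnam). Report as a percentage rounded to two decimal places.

The Philippines: (1 + 0.0630)/(1 + 0.0259) − 1 = 3.6163%
Vietnam: (1 + 0.1031)/(1 + 0.0490) − 1 = 5.1573%
Differential = 3.6163% − 5.1573% = -1.5410% → -1.54%.

-1.54%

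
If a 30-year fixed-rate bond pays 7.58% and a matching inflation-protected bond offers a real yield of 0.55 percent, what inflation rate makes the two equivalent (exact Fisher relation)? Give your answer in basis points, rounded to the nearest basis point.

699 basis points

(1 + π) = (1 + i)/(1 + r) = 1.07580 / 1.00550 = 1.069915
Break-even inflation = 1.069915 − 1 → 699 basis points.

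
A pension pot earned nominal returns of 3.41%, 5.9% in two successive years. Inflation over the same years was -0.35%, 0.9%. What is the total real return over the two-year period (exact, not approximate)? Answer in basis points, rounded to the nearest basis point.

892 basis points

Compound the nominal returns: 1.0341 × 1.0590 = 1.095112.
Compound inflation: 0.9965 × 1.0090 = 1.005469.
Deflate: 1.095112 / 1.005469 = 1.089156.
Total real return = 1.089156 − 1 → 892 basis points.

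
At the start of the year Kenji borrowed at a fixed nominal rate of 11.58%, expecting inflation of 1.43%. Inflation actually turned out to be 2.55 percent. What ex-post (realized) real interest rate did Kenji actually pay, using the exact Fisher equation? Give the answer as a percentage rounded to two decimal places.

Ex-post: (1 + 0.1158)/(1 + 0.0255) − 1 = 8.8055%
So the realized real rate is 8.81%.

8.81%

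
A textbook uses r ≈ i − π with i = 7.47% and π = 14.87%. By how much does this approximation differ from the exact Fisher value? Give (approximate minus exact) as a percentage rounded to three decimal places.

-0.958%

Approximate: r ≈ 7.470% − 14.870% = -7.4000%
Exact: (1 + 0.0747)/(1 + 0.1487) − 1 = -6.4421%
Error = -7.4000% − (-6.4421%) = -0.9579% → -0.958%.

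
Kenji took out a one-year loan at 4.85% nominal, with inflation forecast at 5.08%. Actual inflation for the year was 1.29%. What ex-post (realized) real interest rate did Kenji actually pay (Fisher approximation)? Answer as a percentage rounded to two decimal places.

3.56%

Ex-post: 4.85% − 1.29% = 3.560%
So the realized real rate is 3.56%.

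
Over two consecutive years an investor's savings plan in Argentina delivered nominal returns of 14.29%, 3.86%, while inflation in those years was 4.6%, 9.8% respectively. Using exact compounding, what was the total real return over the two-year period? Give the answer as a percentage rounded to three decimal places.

Compound the nominal returns: 1.1429 × 1.0386 = 1.187016.
Compound inflation: 1.0460 × 1.0980 = 1.148508.
Deflate: 1.187016 / 1.148508 = 1.033529.
Total real return = 1.033529 − 1 → 3.353%.

3.353%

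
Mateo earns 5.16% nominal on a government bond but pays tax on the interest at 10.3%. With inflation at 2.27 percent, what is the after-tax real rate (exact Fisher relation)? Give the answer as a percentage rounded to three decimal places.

After-tax nominal return = 5.16% × (1 − 0.103) = 4.62852%.
1 + r = 1.0462852 / 1.02270 = 1.023062
After-tax real rate = 1.023062 − 1 → 2.306%.

2.306%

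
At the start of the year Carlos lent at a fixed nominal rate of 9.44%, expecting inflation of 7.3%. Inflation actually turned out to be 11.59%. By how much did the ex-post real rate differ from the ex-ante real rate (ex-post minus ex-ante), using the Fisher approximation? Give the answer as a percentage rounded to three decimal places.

-4.290%

Ex-ante: 9.44% − 7.3% = 2.140%
Ex-post: 9.44% − 11.59% = -2.150%
Difference (ex-post − ex-ante) = -4.2900% → -4.290%.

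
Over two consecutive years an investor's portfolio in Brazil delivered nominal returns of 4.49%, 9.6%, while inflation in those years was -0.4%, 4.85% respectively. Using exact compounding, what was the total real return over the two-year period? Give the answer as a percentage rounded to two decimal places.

9.66%

Compound the nominal returns: 1.0449 × 1.0960 = 1.145210.
Compound inflation: 0.9960 × 1.0485 = 1.044306.
Deflate: 1.145210 / 1.044306 = 1.096623.
Total real return = 1.096623 − 1 → 9.66%.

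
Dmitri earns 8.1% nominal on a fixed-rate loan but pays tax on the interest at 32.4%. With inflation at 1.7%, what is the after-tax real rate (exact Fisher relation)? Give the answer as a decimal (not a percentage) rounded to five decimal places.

0.03712

After-tax nominal return = 8.1% × (1 − 0.324) = 5.4756%.
1 + r = 1.054756 / 1.01700 = 1.0371249
After-tax real rate = 1.0371249 − 1 → 0.03712.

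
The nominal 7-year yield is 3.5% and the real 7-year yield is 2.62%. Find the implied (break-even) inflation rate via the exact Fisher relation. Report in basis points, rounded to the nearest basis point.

(1 + π) = (1 + i)/(1 + r) = 1.03500 / 1.02620 = 1.008575
Break-even inflation = 1.008575 − 1 → 86 basis points.

86 basis points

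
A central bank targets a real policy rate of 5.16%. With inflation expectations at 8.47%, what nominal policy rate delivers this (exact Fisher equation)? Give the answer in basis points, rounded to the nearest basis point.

1407 basis points

(1 + i) = (1 + r)(1 + π) = 1.05160 × 1.08470 = 1.14067052
i = 1.14067052 − 1, so the required nominal rate is 1407 basis points.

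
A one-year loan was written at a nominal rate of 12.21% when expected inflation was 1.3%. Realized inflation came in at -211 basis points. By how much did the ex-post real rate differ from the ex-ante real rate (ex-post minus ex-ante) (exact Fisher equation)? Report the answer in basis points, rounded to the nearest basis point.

386 basis points

Ex-ante: (1 + 0.1221)/(1 + 0.0130) − 1 = 10.7700%
Ex-post: (1 + 0.1221)/(1 − 0.0211) − 1 = 14.6287%
Difference (ex-post − ex-ante) = 3.8587% → 386 basis points.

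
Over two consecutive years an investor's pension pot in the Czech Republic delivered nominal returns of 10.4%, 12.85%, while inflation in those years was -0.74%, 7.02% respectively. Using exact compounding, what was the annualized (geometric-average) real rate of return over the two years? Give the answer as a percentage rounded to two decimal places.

Nominal growth factor = 1.1040 × 1.1285 = 1.24586400
Price-level growth factor = 0.9926 × 1.0702 = 1.06228052
Real growth factor = 1.24586400 / 1.06228052 = 1.17282015
Annualized real rate = 1.17282015^(1/2) − 1 = 8.2968% → 8.30%.

8.30%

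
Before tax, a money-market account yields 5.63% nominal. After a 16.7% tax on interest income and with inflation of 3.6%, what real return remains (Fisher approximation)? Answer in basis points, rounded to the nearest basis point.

After-tax nominal return = 5.63% × (1 − 0.167) = 4.68979%.
r ≈ 4.68979% − 3.6% → 109 basis points.

109 basis points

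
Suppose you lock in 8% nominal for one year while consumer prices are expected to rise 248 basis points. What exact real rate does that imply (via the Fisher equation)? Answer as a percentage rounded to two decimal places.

By the Fisher equation, 1 + r = (1 + i)/(1 + π).
1 + r = 1.08000 / 1.02480 = 1.053864
r = 1.053864 − 1 = 5.3864%, i.e. 5.39%.

5.39%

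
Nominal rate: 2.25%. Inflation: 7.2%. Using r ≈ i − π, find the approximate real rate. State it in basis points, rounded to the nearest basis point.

r ≈ i − π = 2.25% − 7.2% = -495 basis points.

-495 basis points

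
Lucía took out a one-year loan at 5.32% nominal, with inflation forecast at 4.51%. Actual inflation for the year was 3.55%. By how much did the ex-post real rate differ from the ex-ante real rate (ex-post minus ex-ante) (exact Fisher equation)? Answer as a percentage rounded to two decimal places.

Ex-ante: (1 + 0.0532)/(1 + 0.0451) − 1 = 0.7750%
Ex-post: (1 + 0.0532)/(1 + 0.0355) − 1 = 1.7093%
Difference (ex-post − ex-ante) = 0.9343% → 0.93%.

0.93%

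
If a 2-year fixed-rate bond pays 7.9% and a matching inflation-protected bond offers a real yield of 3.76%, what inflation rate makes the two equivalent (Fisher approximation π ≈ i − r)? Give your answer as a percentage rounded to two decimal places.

4.14%

π ≈ i − r = 7.9% − 3.76% → 4.14%.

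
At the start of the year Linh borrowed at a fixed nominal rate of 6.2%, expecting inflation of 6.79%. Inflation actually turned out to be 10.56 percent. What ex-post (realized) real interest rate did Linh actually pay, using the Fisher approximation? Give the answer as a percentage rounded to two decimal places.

-4.36%

Ex-post: 6.2% − 10.56% = -4.360%
So the realized real rate is -4.36%.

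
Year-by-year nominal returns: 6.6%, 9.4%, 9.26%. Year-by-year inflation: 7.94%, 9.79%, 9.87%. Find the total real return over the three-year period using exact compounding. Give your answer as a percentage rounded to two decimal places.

-2.14%

Compound the nominal returns: 1.0660 × 1.0940 × 1.0926 = 1.274194.
Compound inflation: 1.0794 × 1.0979 × 1.0987 = 1.302040.
Deflate: 1.274194 / 1.302040 = 0.978614.
Total real return = 0.978614 − 1 → -2.14%.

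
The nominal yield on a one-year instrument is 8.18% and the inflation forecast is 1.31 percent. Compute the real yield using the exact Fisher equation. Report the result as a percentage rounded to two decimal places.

6.78%

1 + r = 1.08180 / 1.01310 = 1.067812
r = 1.067812 − 1 = 6.7812%, i.e. 6.78%.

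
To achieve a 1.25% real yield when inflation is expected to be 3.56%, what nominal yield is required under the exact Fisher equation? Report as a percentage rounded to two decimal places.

4.85%

(1 + i) = (1 + r)(1 + π) = 1.01250 × 1.03560 = 1.048545
i = 1.048545 − 1, so the required nominal rate is 4.85%.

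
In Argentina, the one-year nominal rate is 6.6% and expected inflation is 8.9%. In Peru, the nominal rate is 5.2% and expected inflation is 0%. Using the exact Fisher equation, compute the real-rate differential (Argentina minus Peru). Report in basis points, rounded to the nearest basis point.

Argentina: (1 + 0.0660)/(1 + 0.0890) − 1 = -2.1120%
Peru: (1 + 0.0520)/(1 + 0.0000) − 1 = 5.2000%
Differential = -2.1120% − 5.2000% = -7.3120% → -731 basis points.

-731 basis points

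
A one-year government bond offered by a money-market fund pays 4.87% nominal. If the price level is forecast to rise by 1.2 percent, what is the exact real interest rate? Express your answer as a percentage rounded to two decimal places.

3.63%

By the Fisher equation, 1 + r = (1 + i)/(1 + π).
1 + r = 1.04870 / 1.01200 = 1.036265
r = 1.036265 − 1 = 3.6265%, i.e. 3.63%.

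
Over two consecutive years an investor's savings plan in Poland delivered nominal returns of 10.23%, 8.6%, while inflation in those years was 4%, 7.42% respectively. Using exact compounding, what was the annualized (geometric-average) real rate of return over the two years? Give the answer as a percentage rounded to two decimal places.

Compound the nominal returns: 1.1023 × 1.0860 = 1.19709780.
Compound inflation: 1.0400 × 1.0742 = 1.11716800.
Deflate: 1.19709780 / 1.11716800 = 1.07154680.
Annualized real rate = 1.07154680^(1/2) − 1 = 3.5155% → 3.52%.

3.52%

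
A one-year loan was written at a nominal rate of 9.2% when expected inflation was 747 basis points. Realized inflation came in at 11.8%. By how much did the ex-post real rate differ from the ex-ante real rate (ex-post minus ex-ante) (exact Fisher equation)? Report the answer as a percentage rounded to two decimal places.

-3.94%

Ex-ante: (1 + 0.0920)/(1 + 0.0747) − 1 = 1.6098%
Ex-post: (1 + 0.0920)/(1 + 0.1180) − 1 = -2.3256%
Difference (ex-post − ex-ante) = -3.9353% → -3.94%.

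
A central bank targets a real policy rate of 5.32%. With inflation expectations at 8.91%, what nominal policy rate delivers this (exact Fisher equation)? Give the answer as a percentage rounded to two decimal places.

(1 + i) = (1 + r)(1 + π) = 1.05320 × 1.08910 = 1.14704012
i = 1.14704012 − 1, so the required nominal rate is 14.70%.

14.70%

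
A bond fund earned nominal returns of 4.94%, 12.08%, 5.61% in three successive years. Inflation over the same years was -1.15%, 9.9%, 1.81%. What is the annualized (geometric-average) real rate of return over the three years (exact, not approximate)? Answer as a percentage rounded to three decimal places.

Nominal growth factor = 1.0494 × 1.1208 × 1.0561 = 1.24215052
Price-level growth factor = 0.9885 × 1.0990 × 1.0181 = 1.10602464
Real growth factor = 1.24215052 / 1.10602464 = 1.12307671
Annualized real rate = 1.12307671^(1/3) − 1 = 3.9449% → 3.945%.

3.945%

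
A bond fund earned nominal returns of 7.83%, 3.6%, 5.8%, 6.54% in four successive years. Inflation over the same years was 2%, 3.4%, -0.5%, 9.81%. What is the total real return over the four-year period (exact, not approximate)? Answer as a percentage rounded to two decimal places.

Compound the nominal returns: 1.0783 × 1.0360 × 1.0580 × 1.0654 = 1.259209.
Compound inflation: 1.0200 × 1.0340 × 0.9950 × 1.0981 = 1.152353.
Deflate: 1.259209 / 1.152353 = 1.092728.
Total real return = 1.092728 − 1 → 9.27%.

9.27%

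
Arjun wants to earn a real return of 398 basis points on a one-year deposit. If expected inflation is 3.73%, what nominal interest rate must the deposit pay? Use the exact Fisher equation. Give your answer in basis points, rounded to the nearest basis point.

(1 + i) = (1 + r)(1 + π) = 1.03980 × 1.03730 = 1.07858454
i = 1.07858454 − 1, so the required nominal rate is 786 basis points.

786 basis points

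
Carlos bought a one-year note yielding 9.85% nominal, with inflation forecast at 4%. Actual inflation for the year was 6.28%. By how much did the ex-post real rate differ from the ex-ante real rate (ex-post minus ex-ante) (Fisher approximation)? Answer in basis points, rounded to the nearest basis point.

Ex-ante: 9.85% − 4% = 5.850%
Ex-post: 9.85% − 6.28% = 3.570%
Difference (ex-post − ex-ante) = -2.2800% → -228 basis points.

-228 basis points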